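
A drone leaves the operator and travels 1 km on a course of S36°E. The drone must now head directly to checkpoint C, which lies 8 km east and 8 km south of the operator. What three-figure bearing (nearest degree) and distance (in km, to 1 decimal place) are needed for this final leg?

134°, 10.3 km

Leg 1 (S36°E, 1 km): east 1 sin 144° = 0.59, north 1 cos 144° = -0.81
Current position: (0.59, -0.81). Target: (8, -8). Remaining: Δeast = 7.41, Δnorth = -7.19.
Bearing = atan2(7.41, -7.19) mod 360° = 134.13°; distance = √((7.41)² + (-7.19)²) = 10.327 km.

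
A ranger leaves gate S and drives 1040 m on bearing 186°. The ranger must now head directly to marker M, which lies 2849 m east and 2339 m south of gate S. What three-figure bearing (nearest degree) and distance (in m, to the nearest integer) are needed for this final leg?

114°, 3233 m

Leg 1 (186°, 1040 m): east 1040 sin 186° = -108.71, north 1040 cos 186° = -1034.30
Current position: (-108.71, -1034.30). Target: (2849, -2339). Remaining: Δeast = 2957.71, Δnorth = -1304.70.
Bearing = atan2(2957.71, -1304.70) mod 360° = 113.80°; distance = √((2957.71)² + (-1304.70)²) = 3232.689 m.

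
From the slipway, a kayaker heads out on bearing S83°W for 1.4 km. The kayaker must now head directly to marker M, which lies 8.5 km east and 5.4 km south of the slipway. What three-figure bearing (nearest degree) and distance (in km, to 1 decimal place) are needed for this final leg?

118°, 11.2 km

Leg 1 (S83°W, 1.4 km): east 1.4 sin 263° = -1.39, north 1.4 cos 263° = -0.17
Current position: (-1.39, -0.17). Target: (8.5, -5.4). Remaining: Δeast = 9.89, Δnorth = -5.23.
Bearing = atan2(9.89, -5.23) mod 360° = 117.87°; distance = √((9.89)² + (-5.23)²) = 11.187 km.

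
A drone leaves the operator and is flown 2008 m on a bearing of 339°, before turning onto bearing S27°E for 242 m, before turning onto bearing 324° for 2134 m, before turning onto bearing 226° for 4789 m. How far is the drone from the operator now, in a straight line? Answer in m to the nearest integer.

5309 m

Leg 1 (339°, 2008 m): east 2008 sin 339° = -719.60, north 2008 cos 339° = 1874.63
Leg 2 (S27°E, 242 m): east 242 sin 153° = 109.87, north 242 cos 153° = -215.62
Leg 3 (324°, 2134 m): east 2134 sin 324° = -1254.33, north 2134 cos 324° = 1726.44
Leg 4 (226°, 4789 m): east 4789 sin 226° = -3444.92, north 4789 cos 226° = -3326.72
Net: -5308.99 east, 58.73 north. Distance = √((-5308.99)² + (58.73)²) = 5309.314 m.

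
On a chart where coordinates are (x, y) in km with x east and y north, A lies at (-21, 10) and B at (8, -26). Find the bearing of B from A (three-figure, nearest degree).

141°

Δeast = 8 − -21 = 29.00; Δnorth = -26 − 10 = -36.00.
Bearing = atan2(Δeast, Δnorth) mod 360° = 141.15° ≈ 141°.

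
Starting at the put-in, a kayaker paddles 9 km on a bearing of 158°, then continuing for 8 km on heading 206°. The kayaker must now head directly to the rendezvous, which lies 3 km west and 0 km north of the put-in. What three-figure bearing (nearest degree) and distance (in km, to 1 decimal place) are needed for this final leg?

350°, 15.8 km

Leg 1 (158°, 9 km): east 9 sin 158° = 3.37, north 9 cos 158° = -8.34
Leg 2 (206°, 8 km): east 8 sin 206° = -3.51, north 8 cos 206° = -7.19
Current position: (-0.14, -15.54). Target: (-3, 0). Remaining: Δeast = -2.86, Δnorth = 15.54.
Bearing = atan2(-2.86, 15.54) mod 360° = 349.55°; distance = √((-2.86)² + (15.54)²) = 15.797 km.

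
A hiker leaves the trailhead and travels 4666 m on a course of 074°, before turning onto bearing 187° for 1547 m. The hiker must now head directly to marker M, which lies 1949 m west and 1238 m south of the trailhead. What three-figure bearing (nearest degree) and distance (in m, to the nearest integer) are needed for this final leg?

261°, 6323 m

Leg 1 (074°, 4666 m): east 4666 sin 74° = 4485.25, north 4666 cos 74° = 1286.12
Leg 2 (187°, 1547 m): east 1547 sin 187° = -188.53, north 1547 cos 187° = -1535.47
Current position: (4296.72, -249.34). Target: (-1949, -1238). Remaining: Δeast = -6245.72, Δnorth = -988.66.
Bearing = atan2(-6245.72, -988.66) mod 360° = 261.01°; distance = √((-6245.72)² + (-988.66)²) = 6323.480 m.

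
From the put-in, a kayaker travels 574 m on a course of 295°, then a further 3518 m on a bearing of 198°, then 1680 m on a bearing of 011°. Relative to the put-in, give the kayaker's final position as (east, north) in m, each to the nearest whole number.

Leg 1 (295°, 574 m): east 574 sin 295° = -520.22, north 574 cos 295° = 242.58
Leg 2 (198°, 3518 m): east 3518 sin 198° = -1087.12, north 3518 cos 198° = -3345.82
Leg 3 (011°, 1680 m): east 1680 sin 11° = 320.56, north 1680 cos 11° = 1649.13
Summing: -1286.78 m east, -1454.10 m north → (-1287, -1454).

(-1287, -1454)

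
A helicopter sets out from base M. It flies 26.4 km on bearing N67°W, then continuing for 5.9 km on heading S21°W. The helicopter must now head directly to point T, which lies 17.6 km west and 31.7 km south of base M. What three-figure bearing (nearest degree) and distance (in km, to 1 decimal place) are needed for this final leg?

Leg 1 (N67°W, 26.4 km): east 26.4 sin 293° = -24.30, north 26.4 cos 293° = 10.32
Leg 2 (S21°W, 5.9 km): east 5.9 sin 201° = -2.11, north 5.9 cos 201° = -5.51
Current position: (-26.42, 4.81). Target: (-17.6, -31.7). Remaining: Δeast = 8.82, Δnorth = -36.51.
Bearing = atan2(8.82, -36.51) mod 360° = 166.42°; distance = √((8.82)² + (-36.51)²) = 37.556 km.

166°, 37.6 km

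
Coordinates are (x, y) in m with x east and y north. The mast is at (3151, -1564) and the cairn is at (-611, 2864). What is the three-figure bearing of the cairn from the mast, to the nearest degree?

320°

Δeast = -611 − 3151 = -3762.00; Δnorth = 2864 − -1564 = 4428.00.
Bearing = atan2(Δeast, Δnorth) mod 360° = 319.65° ≈ 320°.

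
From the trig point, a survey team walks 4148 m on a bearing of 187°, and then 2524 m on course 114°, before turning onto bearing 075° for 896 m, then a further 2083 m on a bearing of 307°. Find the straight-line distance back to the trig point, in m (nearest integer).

3793 m

Leg 1 (187°, 4148 m): east 4148 sin 187° = -505.51, north 4148 cos 187° = -4117.08
Leg 2 (114°, 2524 m): east 2524 sin 114° = 2305.79, north 2524 cos 114° = -1026.60
Leg 3 (075°, 896 m): east 896 sin 75° = 865.47, north 896 cos 75° = 231.90
Leg 4 (307°, 2083 m): east 2083 sin 307° = -1663.56, north 2083 cos 307° = 1253.58
Net: 1002.19 east, -3658.20 north. Distance = √((1002.19)² + (-3658.20)²) = 3792.996 m.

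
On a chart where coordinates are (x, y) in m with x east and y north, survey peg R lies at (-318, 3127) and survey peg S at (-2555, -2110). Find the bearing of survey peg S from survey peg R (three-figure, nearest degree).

Δeast = -2555 − -318 = -2237.00; Δnorth = -2110 − 3127 = -5237.00.
Bearing = atan2(Δeast, Δnorth) mod 360° = 203.13° ≈ 203°.

203°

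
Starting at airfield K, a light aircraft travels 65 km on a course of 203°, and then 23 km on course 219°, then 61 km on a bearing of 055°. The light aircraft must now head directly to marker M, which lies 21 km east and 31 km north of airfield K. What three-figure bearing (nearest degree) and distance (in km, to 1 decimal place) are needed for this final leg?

008°, 74.5 km

Leg 1 (203°, 65 km): east 65 sin 203° = -25.40, north 65 cos 203° = -59.83
Leg 2 (219°, 23 km): east 23 sin 219° = -14.47, north 23 cos 219° = -17.87
Leg 3 (055°, 61 km): east 61 sin 55° = 49.97, north 61 cos 55° = 34.99
Current position: (10.10, -42.72). Target: (21, 31). Remaining: Δeast = 10.90, Δnorth = 73.72.
Bearing = atan2(10.90, 73.72) mod 360° = 8.41°; distance = √((10.90)² + (73.72)²) = 74.521 km.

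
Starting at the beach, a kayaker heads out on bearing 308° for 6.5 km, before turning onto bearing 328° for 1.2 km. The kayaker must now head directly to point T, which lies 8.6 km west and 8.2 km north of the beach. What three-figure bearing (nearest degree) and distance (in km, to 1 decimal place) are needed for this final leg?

318°, 4.3 km

Leg 1 (308°, 6.5 km): east 6.5 sin 308° = -5.12, north 6.5 cos 308° = 4.00
Leg 2 (328°, 1.2 km): east 1.2 sin 328° = -0.64, north 1.2 cos 328° = 1.02
Current position: (-5.76, 5.02). Target: (-8.6, 8.2). Remaining: Δeast = -2.84, Δnorth = 3.18.
Bearing = atan2(-2.84, 3.18) mod 360° = 318.22°; distance = √((-2.84)² + (3.18)²) = 4.265 km.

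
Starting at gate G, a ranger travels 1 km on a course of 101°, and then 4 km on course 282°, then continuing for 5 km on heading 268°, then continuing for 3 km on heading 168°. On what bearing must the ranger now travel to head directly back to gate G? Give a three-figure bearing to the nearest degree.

Leg 1 (101°, 1 km): east 1 sin 101° = 0.98, north 1 cos 101° = -0.19
Leg 2 (282°, 4 km): east 4 sin 282° = -3.91, north 4 cos 282° = 0.83
Leg 3 (268°, 5 km): east 5 sin 268° = -5.00, north 5 cos 268° = -0.17
Leg 4 (168°, 3 km): east 3 sin 168° = 0.62, north 3 cos 168° = -2.93
Net displacement: -7.30 east, -2.47 north. Direction back to start is (7.30, 2.47): bearing = atan2(7.30, 2.47) mod 360° = 71.33° ≈ 071°.

071°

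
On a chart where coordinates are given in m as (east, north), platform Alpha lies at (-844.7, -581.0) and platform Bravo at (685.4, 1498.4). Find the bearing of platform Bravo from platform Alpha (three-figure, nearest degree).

036°

Δeast = 685.4 − -844.7 = 1530.10; Δnorth = 1498.4 − -581.0 = 2079.40.
Bearing = atan2(Δeast, Δnorth) mod 360° = 36.35° ≈ 036°.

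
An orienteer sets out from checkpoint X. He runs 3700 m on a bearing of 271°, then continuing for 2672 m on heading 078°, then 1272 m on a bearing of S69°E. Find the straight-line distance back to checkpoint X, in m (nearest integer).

Leg 1 (271°, 3700 m): east 3700 sin 271° = -3699.44, north 3700 cos 271° = 64.57
Leg 2 (078°, 2672 m): east 2672 sin 78° = 2613.61, north 2672 cos 78° = 555.54
Leg 3 (S69°E, 1272 m): east 1272 sin 111° = 1187.51, north 1272 cos 111° = -455.84
Net: 101.69 east, 164.27 north. Distance = √((101.69)² + (164.27)²) = 193.197 m.

193 m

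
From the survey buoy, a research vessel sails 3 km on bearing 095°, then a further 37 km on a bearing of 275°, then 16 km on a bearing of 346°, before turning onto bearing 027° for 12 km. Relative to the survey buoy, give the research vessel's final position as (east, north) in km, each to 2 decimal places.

(-32.29, 29.18)

Leg 1 (095°, 3 km): east 3 sin 95° = 2.99, north 3 cos 95° = -0.26
Leg 2 (275°, 37 km): east 37 sin 275° = -36.86, north 37 cos 275° = 3.22
Leg 3 (346°, 16 km): east 16 sin 346° = -3.87, north 16 cos 346° = 15.52
Leg 4 (027°, 12 km): east 12 sin 27° = 5.45, north 12 cos 27° = 10.69
Summing: -32.29 km east, 29.18 km north → (-32.29, 29.18).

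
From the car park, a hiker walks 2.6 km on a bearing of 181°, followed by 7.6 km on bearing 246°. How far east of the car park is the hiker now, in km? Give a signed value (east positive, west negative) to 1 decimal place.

Leg 1 (181°, 2.6 km): east 2.6 sin 181° = -0.05, north 2.6 cos 181° = -2.60
Leg 2 (246°, 7.6 km): east 7.6 sin 246° = -6.94, north 7.6 cos 246° = -3.09
Net east component: -6.99 km.

-7.0 km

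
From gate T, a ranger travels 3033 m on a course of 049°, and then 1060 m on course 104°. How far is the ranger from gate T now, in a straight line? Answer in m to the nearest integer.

Leg 1 (049°, 3033 m): east 3033 sin 49° = 2289.03, north 3033 cos 49° = 1989.83
Leg 2 (104°, 1060 m): east 1060 sin 104° = 1028.51, north 1060 cos 104° = -256.44
Net: 3317.55 east, 1733.39 north. Distance = √((3317.55)² + (1733.39)²) = 3743.095 m.

3743 m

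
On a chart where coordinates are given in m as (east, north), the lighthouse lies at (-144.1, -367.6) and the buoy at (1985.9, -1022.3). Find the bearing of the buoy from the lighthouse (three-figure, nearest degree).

107°

Δeast = 1985.9 − -144.1 = 2130.00; Δnorth = -1022.3 − -367.6 = -654.70.
Bearing = atan2(Δeast, Δnorth) mod 360° = 107.09° ≈ 107°.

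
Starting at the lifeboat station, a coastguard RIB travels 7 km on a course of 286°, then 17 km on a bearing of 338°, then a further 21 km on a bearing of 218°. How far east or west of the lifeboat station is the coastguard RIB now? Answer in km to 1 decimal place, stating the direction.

Leg 1 (286°, 7 km): east 7 sin 286° = -6.73, north 7 cos 286° = 1.93
Leg 2 (338°, 17 km): east 17 sin 338° = -6.37, north 17 cos 338° = 15.76
Leg 3 (218°, 21 km): east 21 sin 218° = -12.93, north 21 cos 218° = -16.55
Net east component: -26.03 km.

26.0 km west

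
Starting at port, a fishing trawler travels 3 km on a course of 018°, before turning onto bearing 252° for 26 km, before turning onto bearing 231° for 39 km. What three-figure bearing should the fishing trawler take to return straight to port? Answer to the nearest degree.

Leg 1 (018°, 3 km): east 3 sin 18° = 0.93, north 3 cos 18° = 2.85
Leg 2 (252°, 26 km): east 26 sin 252° = -24.73, north 26 cos 252° = -8.03
Leg 3 (231°, 39 km): east 39 sin 231° = -30.31, north 39 cos 231° = -24.54
Net displacement: -54.11 east, -29.72 north. Direction back to start is (54.11, 29.72): bearing = atan2(54.11, 29.72) mod 360° = 61.22° ≈ 061°.

061°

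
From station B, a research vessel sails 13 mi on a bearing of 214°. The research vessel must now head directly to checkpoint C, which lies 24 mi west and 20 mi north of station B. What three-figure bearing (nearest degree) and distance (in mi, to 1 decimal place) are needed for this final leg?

Leg 1 (214°, 13 mi): east 13 sin 214° = -7.27, north 13 cos 214° = -10.78
Current position: (-7.27, -10.78). Target: (-24, 20). Remaining: Δeast = -16.73, Δnorth = 30.78.
Bearing = atan2(-16.73, 30.78) mod 360° = 331.47°; distance = √((-16.73)² + (30.78)²) = 35.031 mi.

331°, 35.0 mi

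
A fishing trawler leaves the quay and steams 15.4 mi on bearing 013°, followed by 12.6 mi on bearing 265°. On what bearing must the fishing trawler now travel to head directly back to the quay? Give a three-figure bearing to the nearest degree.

147°

Leg 1 (013°, 15.4 mi): east 15.4 sin 13° = 3.46, north 15.4 cos 13° = 15.01
Leg 2 (265°, 12.6 mi): east 12.6 sin 265° = -12.55, north 12.6 cos 265° = -1.10
Net displacement: -9.09 east, 13.91 north. Direction back to start is (9.09, -13.91): bearing = atan2(9.09, -13.91) mod 360° = 146.84° ≈ 147°.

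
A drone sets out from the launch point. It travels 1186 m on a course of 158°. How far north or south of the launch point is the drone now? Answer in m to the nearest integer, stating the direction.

Leg 1 (158°, 1186 m): east 1186 sin 158° = 444.28, north 1186 cos 158° = -1099.64
Net north component: -1099.64 m.

1100 m south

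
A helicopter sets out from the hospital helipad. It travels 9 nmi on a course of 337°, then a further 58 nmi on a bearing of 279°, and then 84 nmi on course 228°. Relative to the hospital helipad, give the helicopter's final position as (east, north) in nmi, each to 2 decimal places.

(-123.23, -38.85)

Leg 1 (337°, 9 nmi): east 9 sin 337° = -3.52, north 9 cos 337° = 8.28
Leg 2 (279°, 58 nmi): east 58 sin 279° = -57.29, north 58 cos 279° = 9.07
Leg 3 (228°, 84 nmi): east 84 sin 228° = -62.42, north 84 cos 228° = -56.21
Summing: -123.23 nmi east, -38.85 nmi north → (-123.23, -38.85).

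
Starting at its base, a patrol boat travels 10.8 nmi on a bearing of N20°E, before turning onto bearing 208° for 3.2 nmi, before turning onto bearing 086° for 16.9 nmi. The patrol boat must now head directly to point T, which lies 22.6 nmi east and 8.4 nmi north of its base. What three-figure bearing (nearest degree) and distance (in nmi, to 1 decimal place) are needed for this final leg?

092°, 3.6 nmi

Leg 1 (N20°E, 10.8 nmi): east 10.8 sin 20° = 3.69, north 10.8 cos 20° = 10.15
Leg 2 (208°, 3.2 nmi): east 3.2 sin 208° = -1.50, north 3.2 cos 208° = -2.83
Leg 3 (086°, 16.9 nmi): east 16.9 sin 86° = 16.86, north 16.9 cos 86° = 1.18
Current position: (19.05, 8.50). Target: (22.6, 8.4). Remaining: Δeast = 3.55, Δnorth = -0.10.
Bearing = atan2(3.55, -0.10) mod 360° = 91.65°; distance = √((3.55)² + (-0.10)²) = 3.551 nmi.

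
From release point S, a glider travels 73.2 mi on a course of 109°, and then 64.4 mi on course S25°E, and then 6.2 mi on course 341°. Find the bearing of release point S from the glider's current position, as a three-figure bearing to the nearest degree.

Leg 1 (109°, 73.2 mi): east 73.2 sin 109° = 69.21, north 73.2 cos 109° = -23.83
Leg 2 (S25°E, 64.4 mi): east 64.4 sin 155° = 27.22, north 64.4 cos 155° = -58.37
Leg 3 (341°, 6.2 mi): east 6.2 sin 341° = -2.02, north 6.2 cos 341° = 5.86
Net displacement: 94.41 east, -76.34 north. Direction back to start is (-94.41, 76.34): bearing = atan2(-94.41, 76.34) mod 360° = 308.96° ≈ 309°.

309°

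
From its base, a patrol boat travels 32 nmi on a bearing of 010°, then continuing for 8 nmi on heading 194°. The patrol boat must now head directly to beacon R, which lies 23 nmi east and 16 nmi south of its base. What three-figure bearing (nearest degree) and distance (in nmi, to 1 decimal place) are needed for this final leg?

Leg 1 (010°, 32 nmi): east 32 sin 10° = 5.56, north 32 cos 10° = 31.51
Leg 2 (194°, 8 nmi): east 8 sin 194° = -1.94, north 8 cos 194° = -7.76
Current position: (3.62, 23.75). Target: (23, -16). Remaining: Δeast = 19.38, Δnorth = -39.75.
Bearing = atan2(19.38, -39.75) mod 360° = 154.01°; distance = √((19.38)² + (-39.75)²) = 44.223 nmi.

154°, 44.2 nmi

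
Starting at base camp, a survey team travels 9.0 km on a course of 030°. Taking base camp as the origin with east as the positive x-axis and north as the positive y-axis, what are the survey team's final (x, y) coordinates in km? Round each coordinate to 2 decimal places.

(4.50, 7.79)

Leg 1 (030°, 9.0 km): east 9.0 sin 30° = 4.50, north 9.0 cos 30° = 7.79
Summing: 4.50 km east, 7.79 km north → (4.50, 7.79).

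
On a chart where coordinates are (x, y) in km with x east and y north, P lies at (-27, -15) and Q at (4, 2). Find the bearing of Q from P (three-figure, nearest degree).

061°

Δeast = 4 − -27 = 31.00; Δnorth = 2 − -15 = 17.00.
Bearing = atan2(Δeast, Δnorth) mod 360° = 61.26° ≈ 061°.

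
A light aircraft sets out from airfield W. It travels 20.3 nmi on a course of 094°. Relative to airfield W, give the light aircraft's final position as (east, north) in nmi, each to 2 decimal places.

Leg 1 (094°, 20.3 nmi): east 20.3 sin 94° = 20.25, north 20.3 cos 94° = -1.42
Summing: 20.25 nmi east, -1.42 nmi north → (20.25, -1.42).

(20.25, -1.42)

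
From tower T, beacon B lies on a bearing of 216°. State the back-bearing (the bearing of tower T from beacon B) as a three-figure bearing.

Back-bearing = 216° − 180° = 036°.

036°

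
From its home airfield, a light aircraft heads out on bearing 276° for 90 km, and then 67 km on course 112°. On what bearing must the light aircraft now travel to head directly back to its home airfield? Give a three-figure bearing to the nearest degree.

Leg 1 (276°, 90 km): east 90 sin 276° = -89.51, north 90 cos 276° = 9.41
Leg 2 (112°, 67 km): east 67 sin 112° = 62.12, north 67 cos 112° = -25.10
Net displacement: -27.39 east, -15.69 north. Direction back to start is (27.39, 15.69): bearing = atan2(27.39, 15.69) mod 360° = 60.19° ≈ 060°.

060°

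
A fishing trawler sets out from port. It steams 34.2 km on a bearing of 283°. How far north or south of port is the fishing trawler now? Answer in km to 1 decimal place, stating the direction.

7.7 km north

Leg 1 (283°, 34.2 km): east 34.2 sin 283° = -33.32, north 34.2 cos 283° = 7.69
Net north component: 7.69 km.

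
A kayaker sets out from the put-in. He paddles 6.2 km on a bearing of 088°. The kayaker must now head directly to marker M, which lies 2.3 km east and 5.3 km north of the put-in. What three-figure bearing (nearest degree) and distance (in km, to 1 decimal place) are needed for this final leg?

Leg 1 (088°, 6.2 km): east 6.2 sin 88° = 6.20, north 6.2 cos 88° = 0.22
Current position: (6.20, 0.22). Target: (2.3, 5.3). Remaining: Δeast = -3.90, Δnorth = 5.08.
Bearing = atan2(-3.90, 5.08) mod 360° = 322.53°; distance = √((-3.90)² + (5.08)²) = 6.405 km.

323°, 6.4 km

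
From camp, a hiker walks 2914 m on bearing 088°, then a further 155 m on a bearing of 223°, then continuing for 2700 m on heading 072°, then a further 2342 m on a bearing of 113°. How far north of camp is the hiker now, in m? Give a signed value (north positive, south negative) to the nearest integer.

Leg 1 (088°, 2914 m): east 2914 sin 88° = 2912.22, north 2914 cos 88° = 101.70
Leg 2 (223°, 155 m): east 155 sin 223° = -105.71, north 155 cos 223° = -113.36
Leg 3 (072°, 2700 m): east 2700 sin 72° = 2567.85, north 2700 cos 72° = 834.35
Leg 4 (113°, 2342 m): east 2342 sin 113° = 2155.82, north 2342 cos 113° = -915.09
Net north component: -92.41 m.

-92 m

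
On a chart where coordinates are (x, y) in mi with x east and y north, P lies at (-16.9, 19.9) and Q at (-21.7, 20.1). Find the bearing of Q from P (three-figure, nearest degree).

272°

Δeast = -21.7 − -16.9 = -4.80; Δnorth = 20.1 − 19.9 = 0.20.
Bearing = atan2(Δeast, Δnorth) mod 360° = 272.39° ≈ 272°.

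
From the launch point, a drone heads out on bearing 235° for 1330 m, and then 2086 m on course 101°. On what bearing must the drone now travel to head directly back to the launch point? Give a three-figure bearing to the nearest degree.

320°

Leg 1 (235°, 1330 m): east 1330 sin 235° = -1089.47, north 1330 cos 235° = -762.86
Leg 2 (101°, 2086 m): east 2086 sin 101° = 2047.67, north 2086 cos 101° = -398.03
Net displacement: 958.20 east, -1160.88 north. Direction back to start is (-958.20, 1160.88): bearing = atan2(-958.20, 1160.88) mod 360° = 320.46° ≈ 320°.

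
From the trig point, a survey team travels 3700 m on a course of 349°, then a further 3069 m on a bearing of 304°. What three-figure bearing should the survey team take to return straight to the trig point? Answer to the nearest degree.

Leg 1 (349°, 3700 m): east 3700 sin 349° = -705.99, north 3700 cos 349° = 3632.02
Leg 2 (304°, 3069 m): east 3069 sin 304° = -2544.32, north 3069 cos 304° = 1716.16
Net displacement: -3250.31 east, 5348.18 north. Direction back to start is (3250.31, -5348.18): bearing = atan2(3250.31, -5348.18) mod 360° = 148.71° ≈ 149°.

149°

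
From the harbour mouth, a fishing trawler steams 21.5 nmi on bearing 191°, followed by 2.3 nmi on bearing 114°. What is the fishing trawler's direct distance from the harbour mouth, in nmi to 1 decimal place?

Leg 1 (191°, 21.5 nmi): east 21.5 sin 191° = -4.10, north 21.5 cos 191° = -21.10
Leg 2 (114°, 2.3 nmi): east 2.3 sin 114° = 2.10, north 2.3 cos 114° = -0.94
Net: -2.00 east, -22.04 north. Distance = √((-2.00)² + (-22.04)²) = 22.131 nmi.

22.1 nmi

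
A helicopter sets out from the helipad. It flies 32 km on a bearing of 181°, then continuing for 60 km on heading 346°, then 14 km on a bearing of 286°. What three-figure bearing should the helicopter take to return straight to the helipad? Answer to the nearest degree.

137°

Leg 1 (181°, 32 km): east 32 sin 181° = -0.56, north 32 cos 181° = -32.00
Leg 2 (346°, 60 km): east 60 sin 346° = -14.52, north 60 cos 346° = 58.22
Leg 3 (286°, 14 km): east 14 sin 286° = -13.46, north 14 cos 286° = 3.86
Net displacement: -28.53 east, 30.08 north. Direction back to start is (28.53, -30.08): bearing = atan2(28.53, -30.08) mod 360° = 136.51° ≈ 137°.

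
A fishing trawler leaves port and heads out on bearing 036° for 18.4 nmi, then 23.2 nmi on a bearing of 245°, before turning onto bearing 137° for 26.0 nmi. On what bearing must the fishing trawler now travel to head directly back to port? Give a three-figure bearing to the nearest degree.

Leg 1 (036°, 18.4 nmi): east 18.4 sin 36° = 10.82, north 18.4 cos 36° = 14.89
Leg 2 (245°, 23.2 nmi): east 23.2 sin 245° = -21.03, north 23.2 cos 245° = -9.80
Leg 3 (137°, 26.0 nmi): east 26.0 sin 137° = 17.73, north 26.0 cos 137° = -19.02
Net displacement: 7.52 east, -13.93 north. Direction back to start is (-7.52, 13.93): bearing = atan2(-7.52, 13.93) mod 360° = 331.64° ≈ 332°.

332°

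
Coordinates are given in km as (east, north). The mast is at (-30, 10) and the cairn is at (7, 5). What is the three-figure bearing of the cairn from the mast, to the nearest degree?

098°

Δeast = 7 − -30 = 37.00; Δnorth = 5 − 10 = -5.00.
Bearing = atan2(Δeast, Δnorth) mod 360° = 97.70° ≈ 098°.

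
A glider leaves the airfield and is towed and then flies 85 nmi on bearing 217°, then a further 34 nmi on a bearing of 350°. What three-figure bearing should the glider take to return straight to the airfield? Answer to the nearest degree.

059°

Leg 1 (217°, 85 nmi): east 85 sin 217° = -51.15, north 85 cos 217° = -67.88
Leg 2 (350°, 34 nmi): east 34 sin 350° = -5.90, north 34 cos 350° = 33.48
Net displacement: -57.06 east, -34.40 north. Direction back to start is (57.06, 34.40): bearing = atan2(57.06, 34.40) mod 360° = 58.91° ≈ 059°.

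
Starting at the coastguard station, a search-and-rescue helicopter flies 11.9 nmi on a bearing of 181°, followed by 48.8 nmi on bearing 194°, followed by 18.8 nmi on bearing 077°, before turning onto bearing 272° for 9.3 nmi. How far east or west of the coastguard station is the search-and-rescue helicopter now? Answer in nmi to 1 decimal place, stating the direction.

Leg 1 (181°, 11.9 nmi): east 11.9 sin 181° = -0.21, north 11.9 cos 181° = -11.90
Leg 2 (194°, 48.8 nmi): east 48.8 sin 194° = -11.81, north 48.8 cos 194° = -47.35
Leg 3 (077°, 18.8 nmi): east 18.8 sin 77° = 18.32, north 18.8 cos 77° = 4.23
Leg 4 (272°, 9.3 nmi): east 9.3 sin 272° = -9.29, north 9.3 cos 272° = 0.32
Net east component: -2.99 nmi.

3.0 nmi west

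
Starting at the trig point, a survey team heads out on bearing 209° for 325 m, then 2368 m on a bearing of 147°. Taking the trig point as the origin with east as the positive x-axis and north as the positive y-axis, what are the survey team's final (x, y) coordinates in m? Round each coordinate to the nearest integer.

(1132, -2270)

Leg 1 (209°, 325 m): east 325 sin 209° = -157.56, north 325 cos 209° = -284.25
Leg 2 (147°, 2368 m): east 2368 sin 147° = 1289.71, north 2368 cos 147° = -1985.97
Summing: 1132.14 m east, -2270.22 m north → (1132, -2270).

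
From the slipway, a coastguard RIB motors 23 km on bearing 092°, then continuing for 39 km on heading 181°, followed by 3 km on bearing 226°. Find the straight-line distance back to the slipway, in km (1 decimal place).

Leg 1 (092°, 23 km): east 23 sin 92° = 22.99, north 23 cos 92° = -0.80
Leg 2 (181°, 39 km): east 39 sin 181° = -0.68, north 39 cos 181° = -38.99
Leg 3 (226°, 3 km): east 3 sin 226° = -2.16, north 3 cos 226° = -2.08
Net: 20.15 east, -41.88 north. Distance = √((20.15)² + (-41.88)²) = 46.475 km.

46.5 km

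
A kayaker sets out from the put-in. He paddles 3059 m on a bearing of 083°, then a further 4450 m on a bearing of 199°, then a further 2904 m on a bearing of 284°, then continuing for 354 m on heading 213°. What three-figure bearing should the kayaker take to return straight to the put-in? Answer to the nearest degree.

023°

Leg 1 (083°, 3059 m): east 3059 sin 83° = 3036.20, north 3059 cos 83° = 372.80
Leg 2 (199°, 4450 m): east 4450 sin 199° = -1448.78, north 4450 cos 199° = -4207.56
Leg 3 (284°, 2904 m): east 2904 sin 284° = -2817.74, north 2904 cos 284° = 702.54
Leg 4 (213°, 354 m): east 354 sin 213° = -192.80, north 354 cos 213° = -296.89
Net displacement: -1423.12 east, -3429.11 north. Direction back to start is (1423.12, 3429.11): bearing = atan2(1423.12, 3429.11) mod 360° = 22.54° ≈ 023°.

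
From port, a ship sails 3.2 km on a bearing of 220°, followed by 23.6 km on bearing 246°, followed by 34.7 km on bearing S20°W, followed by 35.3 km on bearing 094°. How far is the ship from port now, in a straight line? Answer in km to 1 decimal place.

Leg 1 (220°, 3.2 km): east 3.2 sin 220° = -2.06, north 3.2 cos 220° = -2.45
Leg 2 (246°, 23.6 km): east 23.6 sin 246° = -21.56, north 23.6 cos 246° = -9.60
Leg 3 (S20°W, 34.7 km): east 34.7 sin 200° = -11.87, north 34.7 cos 200° = -32.61
Leg 4 (094°, 35.3 km): east 35.3 sin 94° = 35.21, north 35.3 cos 94° = -2.46
Net: -0.27 east, -47.12 north. Distance = √((-0.27)² + (-47.12)²) = 47.121 km.

47.1 km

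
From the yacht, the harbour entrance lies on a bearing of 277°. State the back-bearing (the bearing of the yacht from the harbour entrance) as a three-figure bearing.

097°

Back-bearing = 277° − 180° = 097°.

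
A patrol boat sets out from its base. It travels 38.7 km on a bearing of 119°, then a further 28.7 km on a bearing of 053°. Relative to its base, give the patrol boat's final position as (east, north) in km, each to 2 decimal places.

Leg 1 (119°, 38.7 km): east 38.7 sin 119° = 33.85, north 38.7 cos 119° = -18.76
Leg 2 (053°, 28.7 km): east 28.7 sin 53° = 22.92, north 28.7 cos 53° = 17.27
Summing: 56.77 km east, -1.49 km north → (56.77, -1.49).

(56.77, -1.49)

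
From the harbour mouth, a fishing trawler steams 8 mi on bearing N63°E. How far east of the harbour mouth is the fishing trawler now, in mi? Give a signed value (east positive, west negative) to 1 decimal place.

Leg 1 (N63°E, 8 mi): east 8 sin 63° = 7.13, north 8 cos 63° = 3.63
Net east component: 7.13 mi.

7.1 mi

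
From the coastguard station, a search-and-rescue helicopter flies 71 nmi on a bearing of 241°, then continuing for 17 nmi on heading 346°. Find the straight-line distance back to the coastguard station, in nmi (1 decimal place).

68.6 nmi

Leg 1 (241°, 71 nmi): east 71 sin 241° = -62.10, north 71 cos 241° = -34.42
Leg 2 (346°, 17 nmi): east 17 sin 346° = -4.11, north 17 cos 346° = 16.50
Net: -66.21 east, -17.93 north. Distance = √((-66.21)² + (-17.93)²) = 68.595 nmi.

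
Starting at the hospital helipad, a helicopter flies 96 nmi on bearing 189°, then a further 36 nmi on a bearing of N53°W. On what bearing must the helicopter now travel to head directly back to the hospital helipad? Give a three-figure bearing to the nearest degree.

031°

Leg 1 (189°, 96 nmi): east 96 sin 189° = -15.02, north 96 cos 189° = -94.82
Leg 2 (N53°W, 36 nmi): east 36 sin 307° = -28.75, north 36 cos 307° = 21.67
Net displacement: -43.77 east, -73.15 north. Direction back to start is (43.77, 73.15): bearing = atan2(43.77, 73.15) mod 360° = 30.89° ≈ 031°.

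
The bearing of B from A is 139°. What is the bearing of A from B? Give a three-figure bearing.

319°

Back-bearing = 139° + 180° = 319°.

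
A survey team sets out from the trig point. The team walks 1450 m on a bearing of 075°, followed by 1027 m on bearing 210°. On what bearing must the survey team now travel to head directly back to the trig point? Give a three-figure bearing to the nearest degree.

Leg 1 (075°, 1450 m): east 1450 sin 75° = 1400.59, north 1450 cos 75° = 375.29
Leg 2 (210°, 1027 m): east 1027 sin 210° = -513.50, north 1027 cos 210° = -889.41
Net displacement: 887.09 east, -514.12 north. Direction back to start is (-887.09, 514.12): bearing = atan2(-887.09, 514.12) mod 360° = 300.09° ≈ 300°.

300°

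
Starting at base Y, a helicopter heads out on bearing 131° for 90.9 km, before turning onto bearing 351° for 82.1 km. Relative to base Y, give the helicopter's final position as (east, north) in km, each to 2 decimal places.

Leg 1 (131°, 90.9 km): east 90.9 sin 131° = 68.60, north 90.9 cos 131° = -59.64
Leg 2 (351°, 82.1 km): east 82.1 sin 351° = -12.84, north 82.1 cos 351° = 81.09
Summing: 55.76 km east, 21.45 km north → (55.76, 21.45).

(55.76, 21.45)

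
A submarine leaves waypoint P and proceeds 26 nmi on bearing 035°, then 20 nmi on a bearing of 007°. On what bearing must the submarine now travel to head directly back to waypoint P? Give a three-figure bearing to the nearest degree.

203°

Leg 1 (035°, 26 nmi): east 26 sin 35° = 14.91, north 26 cos 35° = 21.30
Leg 2 (007°, 20 nmi): east 20 sin 7° = 2.44, north 20 cos 7° = 19.85
Net displacement: 17.35 east, 41.15 north. Direction back to start is (-17.35, -41.15): bearing = atan2(-17.35, -41.15) mod 360° = 202.86° ≈ 203°.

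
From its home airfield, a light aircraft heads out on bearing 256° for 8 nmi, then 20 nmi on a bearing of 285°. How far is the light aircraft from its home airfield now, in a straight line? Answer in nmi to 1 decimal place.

Leg 1 (256°, 8 nmi): east 8 sin 256° = -7.76, north 8 cos 256° = -1.94
Leg 2 (285°, 20 nmi): east 20 sin 285° = -19.32, north 20 cos 285° = 5.18
Net: -27.08 east, 3.24 north. Distance = √((-27.08)² + (3.24)²) = 27.274 nmi.

27.3 nmi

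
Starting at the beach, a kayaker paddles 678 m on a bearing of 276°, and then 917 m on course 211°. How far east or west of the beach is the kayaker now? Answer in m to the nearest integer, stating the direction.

1147 m west

Leg 1 (276°, 678 m): east 678 sin 276° = -674.29, north 678 cos 276° = 70.87
Leg 2 (211°, 917 m): east 917 sin 211° = -472.29, north 917 cos 211° = -786.02
Net east component: -1146.58 m.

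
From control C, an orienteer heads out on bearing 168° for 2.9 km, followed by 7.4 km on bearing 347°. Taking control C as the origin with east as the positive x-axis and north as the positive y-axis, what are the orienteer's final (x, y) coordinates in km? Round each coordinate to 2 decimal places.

Leg 1 (168°, 2.9 km): east 2.9 sin 168° = 0.60, north 2.9 cos 168° = -2.84
Leg 2 (347°, 7.4 km): east 7.4 sin 347° = -1.66, north 7.4 cos 347° = 7.21
Summing: -1.06 km east, 4.37 km north → (-1.06, 4.37).

(-1.06, 4.37)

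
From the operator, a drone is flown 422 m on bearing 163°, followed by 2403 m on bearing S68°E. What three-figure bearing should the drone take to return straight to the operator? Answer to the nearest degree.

Leg 1 (163°, 422 m): east 422 sin 163° = 123.38, north 422 cos 163° = -403.56
Leg 2 (S68°E, 2403 m): east 2403 sin 112° = 2228.02, north 2403 cos 112° = -900.18
Net displacement: 2351.40 east, -1303.74 north. Direction back to start is (-2351.40, 1303.74): bearing = atan2(-2351.40, 1303.74) mod 360° = 299.01° ≈ 299°.

299°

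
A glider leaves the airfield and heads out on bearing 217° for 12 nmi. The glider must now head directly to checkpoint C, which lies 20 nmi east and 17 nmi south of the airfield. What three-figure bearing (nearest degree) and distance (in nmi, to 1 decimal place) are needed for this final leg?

Leg 1 (217°, 12 nmi): east 12 sin 217° = -7.22, north 12 cos 217° = -9.58
Current position: (-7.22, -9.58). Target: (20, -17). Remaining: Δeast = 27.22, Δnorth = -7.42.
Bearing = atan2(27.22, -7.42) mod 360° = 105.24°; distance = √((27.22)² + (-7.42)²) = 28.214 nmi.

105°, 28.2 nmi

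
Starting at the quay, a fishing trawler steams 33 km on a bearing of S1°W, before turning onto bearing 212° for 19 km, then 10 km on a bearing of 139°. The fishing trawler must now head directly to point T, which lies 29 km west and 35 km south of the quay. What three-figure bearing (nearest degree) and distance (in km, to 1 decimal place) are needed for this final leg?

311°, 33.0 km

Leg 1 (S1°W, 33 km): east 33 sin 181° = -0.58, north 33 cos 181° = -32.99
Leg 2 (212°, 19 km): east 19 sin 212° = -10.07, north 19 cos 212° = -16.11
Leg 3 (139°, 10 km): east 10 sin 139° = 6.56, north 10 cos 139° = -7.55
Current position: (-4.08, -56.65). Target: (-29, -35). Remaining: Δeast = -24.92, Δnorth = 21.65.
Bearing = atan2(-24.92, 21.65) mod 360° = 310.99°; distance = √((-24.92)² + (21.65)²) = 33.011 km.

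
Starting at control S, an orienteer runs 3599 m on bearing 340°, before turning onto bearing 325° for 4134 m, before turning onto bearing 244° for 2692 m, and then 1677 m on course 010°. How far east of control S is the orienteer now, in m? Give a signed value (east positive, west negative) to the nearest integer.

-5730 m

Leg 1 (340°, 3599 m): east 3599 sin 340° = -1230.93, north 3599 cos 340° = 3381.95
Leg 2 (325°, 4134 m): east 4134 sin 325° = -2371.16, north 4134 cos 325° = 3386.37
Leg 3 (244°, 2692 m): east 2692 sin 244° = -2419.55, north 2692 cos 244° = -1180.10
Leg 4 (010°, 1677 m): east 1677 sin 10° = 291.21, north 1677 cos 10° = 1651.52
Net east component: -5730.44 m.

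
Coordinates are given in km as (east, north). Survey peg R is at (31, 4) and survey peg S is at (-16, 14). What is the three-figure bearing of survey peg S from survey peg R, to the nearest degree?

Δeast = -16 − 31 = -47.00; Δnorth = 14 − 4 = 10.00.
Bearing = atan2(Δeast, Δnorth) mod 360° = 282.01° ≈ 282°.

282°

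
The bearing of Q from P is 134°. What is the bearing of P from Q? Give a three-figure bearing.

314°

Back-bearing = 134° + 180° = 314°.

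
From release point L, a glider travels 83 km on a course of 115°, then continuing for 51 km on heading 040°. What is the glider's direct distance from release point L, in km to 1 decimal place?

108.1 km

Leg 1 (115°, 83 km): east 83 sin 115° = 75.22, north 83 cos 115° = -35.08
Leg 2 (040°, 51 km): east 51 sin 40° = 32.78, north 51 cos 40° = 39.07
Net: 108.01 east, 3.99 north. Distance = √((108.01)² + (3.99)²) = 108.079 km.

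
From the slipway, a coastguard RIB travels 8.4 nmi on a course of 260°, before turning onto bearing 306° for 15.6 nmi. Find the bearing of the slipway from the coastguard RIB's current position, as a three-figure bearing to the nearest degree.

Leg 1 (260°, 8.4 nmi): east 8.4 sin 260° = -8.27, north 8.4 cos 260° = -1.46
Leg 2 (306°, 15.6 nmi): east 15.6 sin 306° = -12.62, north 15.6 cos 306° = 9.17
Net displacement: -20.89 east, 7.71 north. Direction back to start is (20.89, -7.71): bearing = atan2(20.89, -7.71) mod 360° = 110.26° ≈ 110°.

110°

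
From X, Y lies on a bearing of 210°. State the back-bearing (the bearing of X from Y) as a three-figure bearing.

030°

Back-bearing = 210° − 180° = 030°.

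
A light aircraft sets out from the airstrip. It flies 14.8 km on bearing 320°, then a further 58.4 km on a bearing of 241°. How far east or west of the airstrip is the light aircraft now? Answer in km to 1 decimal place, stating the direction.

60.6 km west

Leg 1 (320°, 14.8 km): east 14.8 sin 320° = -9.51, north 14.8 cos 320° = 11.34
Leg 2 (241°, 58.4 km): east 58.4 sin 241° = -51.08, north 58.4 cos 241° = -28.31
Net east component: -60.59 km.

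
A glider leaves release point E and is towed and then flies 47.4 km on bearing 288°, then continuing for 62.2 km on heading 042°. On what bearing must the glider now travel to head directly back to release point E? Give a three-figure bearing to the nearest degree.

Leg 1 (288°, 47.4 km): east 47.4 sin 288° = -45.08, north 47.4 cos 288° = 14.65
Leg 2 (042°, 62.2 km): east 62.2 sin 42° = 41.62, north 62.2 cos 42° = 46.22
Net displacement: -3.46 east, 60.87 north. Direction back to start is (3.46, -60.87): bearing = atan2(3.46, -60.87) mod 360° = 176.75° ≈ 177°.

177°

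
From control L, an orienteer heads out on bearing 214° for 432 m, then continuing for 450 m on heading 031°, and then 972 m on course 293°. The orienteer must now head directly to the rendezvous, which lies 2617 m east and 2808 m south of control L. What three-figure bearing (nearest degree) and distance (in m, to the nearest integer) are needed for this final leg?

Leg 1 (214°, 432 m): east 432 sin 214° = -241.57, north 432 cos 214° = -358.14
Leg 2 (031°, 450 m): east 450 sin 31° = 231.77, north 450 cos 31° = 385.73
Leg 3 (293°, 972 m): east 972 sin 293° = -894.73, north 972 cos 293° = 379.79
Current position: (-904.53, 407.37). Target: (2617, -2808). Remaining: Δeast = 3521.53, Δnorth = -3215.37.
Bearing = atan2(3521.53, -3215.37) mod 360° = 132.40°; distance = √((3521.53)² + (-3215.37)²) = 4768.629 m.

132°, 4769 m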